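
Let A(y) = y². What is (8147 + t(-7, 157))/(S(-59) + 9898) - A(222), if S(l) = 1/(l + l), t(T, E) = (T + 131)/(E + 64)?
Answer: -12720964884634/258119823 ≈ -49283.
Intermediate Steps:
t(T, E) = (131 + T)/(64 + E)
S(l) = 1/(2*l)
(8147 + t(-7, 157))/(S(-59) + 9898) - A(222) = (8147 + (131 - 7)/(64 + 157))/((½)/(-59) + 9898) - 1*222² = (8147 + 124/221)/((½)*(-1/59) + 9898) - 1*49284 = (8147 + (1/221)*124)/(-1/118 + 9898) - 49284 = (8147 + 124/221)/(1167963/118) - 49284 = (1800611/221)*(118/1167963) - 49284 = 212472098/258119823 - 49284 = -12720964884634/258119823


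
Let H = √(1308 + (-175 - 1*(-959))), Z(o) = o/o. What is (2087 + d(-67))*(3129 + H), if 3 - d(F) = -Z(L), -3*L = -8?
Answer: 6542739 + 4182*√523 ≈ 6.6384e+6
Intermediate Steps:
L = 8/3 (L = -⅓*(-8) = 8/3 ≈ 2.6667)
Z(o) = 1
d(F) = 4 (d(F) = 3 - (-1) = 3 - 1*(-1) = 3 + 1 = 4)
H = 2*√523 (H = √(1308 + (-175 + 959)) = √(1308 + 784) = √2092 = 2*√523 ≈ 45.738)
(2087 + d(-67))*(3129 + H) = (2087 + 4)*(3129 + 2*√523) = 2091*(3129 + 2*√523) = 6542739 + 4182*√523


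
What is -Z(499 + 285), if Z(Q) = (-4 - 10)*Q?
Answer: 10976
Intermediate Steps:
Z(Q) = -14*Q
-Z(499 + 285) = -(-14)*(499 + 285) = -(-14)*784 = -1*(-10976) = 10976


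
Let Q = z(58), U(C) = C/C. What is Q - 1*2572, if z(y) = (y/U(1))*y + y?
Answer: 850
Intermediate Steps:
U(C) = 1
z(y) = y + y² (z(y) = (y/1)*y + y = (y*1)*y + y = y*y + y = y² + y = y + y²)
Q = 3422 (Q = 58*(1 + 58) = 58*59 = 3422)
Q - 1*2572 = 3422 - 1*2572 = 3422 - 2572 = 850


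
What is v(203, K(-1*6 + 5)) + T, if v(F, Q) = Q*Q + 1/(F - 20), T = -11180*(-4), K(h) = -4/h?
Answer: 8186689/183 ≈ 44736.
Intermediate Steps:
T = 44720
v(F, Q) = Q² + 1/(-20 + F)
v(203, K(-1*6 + 5)) + T = (1 - 20*16/(-1*6 + 5)² + 203*(-4/(-1*6 + 5))²)/(-20 + 203) + 44720 = (1 - 20*16/(-6 + 5)² + 203*(-4/(-6 + 5))²)/183 + 44720 = (1 - 20*(-4/(-1))² + 203*(-4/(-1))²)/183 + 44720 = (1 - 20*(-4*(-1))² + 203*(-4*(-1))²)/183 + 44720 = (1 - 20*4² + 203*4²)/183 + 44720 = (1 - 20*16 + 203*16)/183 + 44720 = (1 - 320 + 3248)/183 + 44720 = (1/183)*2929 + 44720 = 2929/183 + 44720 = 8186689/183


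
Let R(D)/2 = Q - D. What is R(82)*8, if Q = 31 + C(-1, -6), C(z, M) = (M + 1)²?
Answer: -416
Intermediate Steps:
C(z, M) = (1 + M)²
Q = 56 (Q = 31 + (1 - 6)² = 31 + (-5)² = 31 + 25 = 56)
R(D) = 112 - 2*D (R(D) = 2*(56 - D) = 112 - 2*D)
R(82)*8 = (112 - 2*82)*8 = (112 - 164)*8 = -52*8 = -416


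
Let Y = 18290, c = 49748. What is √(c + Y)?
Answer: √68038 ≈ 260.84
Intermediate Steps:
√(c + Y) = √(49748 + 18290) = √68038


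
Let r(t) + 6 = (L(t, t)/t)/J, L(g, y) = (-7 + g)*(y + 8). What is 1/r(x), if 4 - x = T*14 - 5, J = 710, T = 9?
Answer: -41535/255968 ≈ -0.16227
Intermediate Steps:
L(g, y) = (-7 + g)*(8 + y)
x = -117 (x = 4 - (9*14 - 5) = 4 - (126 - 5) = 4 - 1*121 = 4 - 121 = -117)
r(t) = -6 + (-56 + t + t**2)/(710*t) (r(t) = -6 + ((-56 - 7*t + 8*t + t*t)/t)/710 = -6 + ((-56 - 7*t + 8*t + t**2)/t)*(1/710) = -6 + ((-56 + t + t**2)/t)*(1/710) = -6 + (-56 + t + t**2)/(710*t))
1/r(x) = 1/((1/710)*(-56 + (-117)**2 - 4259*(-117))/(-117)) = 1/((1/710)*(-1/117)*(-56 + 13689 + 498303)) = 1/((1/710)*(-1/117)*511936) = 1/(-255968/41535) = -41535/255968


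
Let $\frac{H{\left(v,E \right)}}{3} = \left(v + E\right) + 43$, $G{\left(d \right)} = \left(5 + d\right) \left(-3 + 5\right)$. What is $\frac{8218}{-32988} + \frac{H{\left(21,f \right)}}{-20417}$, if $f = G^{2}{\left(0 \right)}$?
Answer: $- \frac{92008501}{336757998} \approx -0.27322$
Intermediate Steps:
$G{\left(d \right)} = 10 + 2 d$ ($G{\left(d \right)} = \left(5 + d\right) 2 = 10 + 2 d$)
$f = 100$ ($f = \left(10 + 2 \cdot 0\right)^{2} = \left(10 + 0\right)^{2} = 10^{2} = 100$)
$H{\left(v,E \right)} = 129 + 3 E + 3 v$ ($H{\left(v,E \right)} = 3 \left(\left(v + E\right) + 43\right) = 3 \left(\left(E + v\right) + 43\right) = 3 \left(43 + E + v\right) = 129 + 3 E + 3 v$)
$\frac{8218}{-32988} + \frac{H{\left(21,f \right)}}{-20417} = \frac{8218}{-32988} + \frac{129 + 3 \cdot 100 + 3 \cdot 21}{-20417} = 8218 \left(- \frac{1}{32988}\right) + \left(129 + 300 + 63\right) \left(- \frac{1}{20417}\right) = - \frac{4109}{16494} + 492 \left(- \frac{1}{20417}\right) = - \frac{4109}{16494} - \frac{492}{20417} = - \frac{92008501}{336757998}$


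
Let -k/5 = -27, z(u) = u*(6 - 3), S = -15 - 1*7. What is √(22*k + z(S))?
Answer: 22*√6 ≈ 53.889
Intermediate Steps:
S = -22 (S = -15 - 7 = -22)
z(u) = 3*u (z(u) = u*3 = 3*u)
k = 135 (k = -5*(-27) = 135)
√(22*k + z(S)) = √(22*135 + 3*(-22)) = √(2970 - 66) = √2904 = 22*√6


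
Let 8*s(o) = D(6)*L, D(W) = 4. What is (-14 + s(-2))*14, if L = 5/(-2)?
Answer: -427/2 ≈ -213.50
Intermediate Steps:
L = -5/2 (L = 5*(-½) = -5/2 ≈ -2.5000)
s(o) = -5/4 (s(o) = (4*(-5/2))/8 = (⅛)*(-10) = -5/4)
(-14 + s(-2))*14 = (-14 - 5/4)*14 = -61/4*14 = -427/2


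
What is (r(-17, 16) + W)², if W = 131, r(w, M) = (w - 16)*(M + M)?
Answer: 855625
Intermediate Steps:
r(w, M) = 2*M*(-16 + w) (r(w, M) = (-16 + w)*(2*M) = 2*M*(-16 + w))
(r(-17, 16) + W)² = (2*16*(-16 - 17) + 131)² = (2*16*(-33) + 131)² = (-1056 + 131)² = (-925)² = 855625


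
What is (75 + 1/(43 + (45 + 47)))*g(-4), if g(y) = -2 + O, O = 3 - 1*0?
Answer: 10126/135 ≈ 75.007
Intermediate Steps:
O = 3 (O = 3 + 0 = 3)
g(y) = 1 (g(y) = -2 + 3 = 1)
(75 + 1/(43 + (45 + 47)))*g(-4) = (75 + 1/(43 + (45 + 47)))*1 = (75 + 1/(43 + 92))*1 = (75 + 1/135)*1 = (10126/135)*1 = 10126/135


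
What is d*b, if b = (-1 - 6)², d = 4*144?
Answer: 28224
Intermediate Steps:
d = 576
b = 49 (b = (-7)² = 49)
d*b = 576*49 = 28224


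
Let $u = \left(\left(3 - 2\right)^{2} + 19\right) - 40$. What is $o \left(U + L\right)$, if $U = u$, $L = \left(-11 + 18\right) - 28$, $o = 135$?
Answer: $-5535$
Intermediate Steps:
$L = -21$ ($L = 7 - 28 = -21$)
$u = -20$ ($u = \left(1^{2} + 19\right) - 40 = \left(1 + 19\right) - 40 = 20 - 40 = -20$)
$U = -20$
$o \left(U + L\right) = 135 \left(-20 - 21\right) = 135 \left(-41\right) = -5535$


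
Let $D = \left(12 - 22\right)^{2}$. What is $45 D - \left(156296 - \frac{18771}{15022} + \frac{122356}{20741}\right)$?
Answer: $- \frac{6756675151559}{44510186} \approx -1.518 \cdot 10^{5}$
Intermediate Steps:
$D = 100$ ($D = \left(-10\right)^{2} = 100$)
$45 D - \left(156296 - \frac{18771}{15022} + \frac{122356}{20741}\right) = 45 \cdot 100 - \left(156296 - \frac{18771}{15022} + \frac{122356}{20741}\right) = 4500 - \left(156296 - \frac{18771}{15022} + \frac{122356}{20741}\right) = 4500 - \frac{6956970988559}{44510186} = - \frac{6756675151559}{44510186}$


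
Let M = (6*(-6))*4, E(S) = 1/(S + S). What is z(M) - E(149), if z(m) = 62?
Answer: 18475/298 ≈ 61.997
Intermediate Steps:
E(S) = 1/(2*S)
M = -144 (M = -36*4 = -144)
z(M) - E(149) = 62 - 1/(2*149) = 62 - 1*1/298 = 62 - 1/298 = 18475/298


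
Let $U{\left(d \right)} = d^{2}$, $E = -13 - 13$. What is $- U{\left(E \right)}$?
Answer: $-676$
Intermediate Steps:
$E = -26$ ($E = -13 - 13 = -26$)
$- U{\left(E \right)} = - \left(-26\right)^{2} = \left(-1\right) 676 = -676$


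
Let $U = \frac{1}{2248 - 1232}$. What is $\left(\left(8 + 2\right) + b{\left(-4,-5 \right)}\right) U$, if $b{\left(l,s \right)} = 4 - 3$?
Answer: $\frac{11}{1016} \approx 0.010827$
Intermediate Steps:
$U = \frac{1}{1016} \approx 0.00098425$
$b{\left(l,s \right)} = 1$
$\left(\left(8 + 2\right) + b{\left(-4,-5 \right)}\right) U = \left(\left(8 + 2\right) + 1\right) \frac{1}{1016} = \left(10 + 1\right) \frac{1}{1016} = 11 \cdot \frac{1}{1016} = \frac{11}{1016}$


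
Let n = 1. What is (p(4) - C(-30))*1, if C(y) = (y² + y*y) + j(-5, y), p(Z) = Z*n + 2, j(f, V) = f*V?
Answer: -1944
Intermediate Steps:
j(f, V) = V*f
p(Z) = 2 + Z (p(Z) = Z*1 + 2 = Z + 2 = 2 + Z)
C(y) = -5*y + 2*y² (C(y) = (y² + y*y) + y*(-5) = (y² + y²) - 5*y = 2*y² - 5*y = -5*y + 2*y²)
(p(4) - C(-30))*1 = ((2 + 4) - (-30)*(-5 + 2*(-30)))*1 = (6 - (-30)*(-5 - 60))*1 = (6 - (-30)*(-65))*1 = (6 - 1*1950)*1 = (6 - 1950)*1 = -1944*1 = -1944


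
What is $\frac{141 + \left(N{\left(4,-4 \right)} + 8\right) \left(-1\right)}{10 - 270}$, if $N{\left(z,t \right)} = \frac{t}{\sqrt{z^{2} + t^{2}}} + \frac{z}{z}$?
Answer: $- \frac{33}{65} - \frac{\sqrt{2}}{520} \approx -0.51041$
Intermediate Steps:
$N{\left(z,t \right)} = 1 + \frac{t}{\sqrt{t^{2} + z^{2}}}$ ($N{\left(z,t \right)} = \frac{t}{\sqrt{t^{2} + z^{2}}} + 1 = 1 + \frac{t}{\sqrt{t^{2} + z^{2}}}$)
$\frac{141 + \left(N{\left(4,-4 \right)} + 8\right) \left(-1\right)}{10 - 270} = \frac{141 + \left(\left(1 - \frac{4}{\sqrt{\left(-4\right)^{2} + 4^{2}}}\right) + 8\right) \left(-1\right)}{10 - 270} = \frac{141 + \left(\left(1 - \frac{4}{\sqrt{16 + 16}}\right) + 8\right) \left(-1\right)}{-260} = \left(141 + \left(\left(1 - \frac{4}{4 \sqrt{2}}\right) + 8\right) \left(-1\right)\right) \left(- \frac{1}{260}\right) = \left(141 + \left(\left(1 - 4 \frac{\sqrt{2}}{8}\right) + 8\right) \left(-1\right)\right) \left(- \frac{1}{260}\right) = \left(141 + \left(\left(1 - \frac{\sqrt{2}}{2}\right) + 8\right) \left(-1\right)\right) \left(- \frac{1}{260}\right) = \left(141 + \left(9 - \frac{\sqrt{2}}{2}\right) \left(-1\right)\right) \left(- \frac{1}{260}\right) = \left(141 - \left(9 - \frac{\sqrt{2}}{2}\right)\right) \left(- \frac{1}{260}\right) = \left(132 + \frac{\sqrt{2}}{2}\right) \left(- \frac{1}{260}\right) = - \frac{33}{65} - \frac{\sqrt{2}}{520}$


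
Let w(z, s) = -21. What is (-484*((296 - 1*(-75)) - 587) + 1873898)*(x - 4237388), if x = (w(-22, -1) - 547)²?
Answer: -7745133517688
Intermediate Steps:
x = 322624 (x = (-21 - 547)² = (-568)² = 322624)
(-484*((296 - 1*(-75)) - 587) + 1873898)*(x - 4237388) = (-484*((296 - 1*(-75)) - 587) + 1873898)*(322624 - 4237388) = (-484*((296 + 75) - 587) + 1873898)*(-3914764) = (-484*(371 - 587) + 1873898)*(-3914764) = (-484*(-216) + 1873898)*(-3914764) = (104544 + 1873898)*(-3914764) = 1978442*(-3914764) = -7745133517688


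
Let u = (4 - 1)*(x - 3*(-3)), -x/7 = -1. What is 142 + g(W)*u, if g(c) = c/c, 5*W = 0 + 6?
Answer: 190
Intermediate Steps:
x = 7 (x = -7*(-1) = 7)
W = 6/5 (W = (0 + 6)/5 = (⅕)*6 = 6/5 ≈ 1.2000)
g(c) = 1
u = 48 (u = (4 - 1)*(7 - 3*(-3)) = 3*(7 + 9) = 3*16 = 48)
142 + g(W)*u = 142 + 1*48 = 142 + 48 = 190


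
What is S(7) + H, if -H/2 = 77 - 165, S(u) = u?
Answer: 183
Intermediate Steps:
H = 176 (H = -2*(77 - 165) = -2*(-88) = 176)
S(7) + H = 7 + 176 = 183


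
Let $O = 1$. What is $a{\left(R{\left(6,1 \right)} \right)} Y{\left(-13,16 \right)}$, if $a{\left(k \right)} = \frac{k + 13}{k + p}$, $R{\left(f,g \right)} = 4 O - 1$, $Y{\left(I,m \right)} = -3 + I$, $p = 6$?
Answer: $- \frac{256}{9} \approx -28.444$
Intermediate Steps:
$R{\left(f,g \right)} = 3$ ($R{\left(f,g \right)} = 4 \cdot 1 - 1 = 4 - 1 = 3$)
$a{\left(k \right)} = \frac{13 + k}{6 + k}$ ($a{\left(k \right)} = \frac{k + 13}{k + 6} = \frac{13 + k}{6 + k}$)
$a{\left(R{\left(6,1 \right)} \right)} Y{\left(-13,16 \right)} = \frac{13 + 3}{6 + 3} \left(-3 - 13\right) = \frac{1}{9} \cdot 16 \left(-16\right) = \frac{16}{9} \left(-16\right) = - \frac{256}{9}$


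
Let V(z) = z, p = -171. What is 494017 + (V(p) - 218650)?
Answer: 275196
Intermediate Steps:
494017 + (V(p) - 218650) = 494017 + (-171 - 218650) = 494017 - 218821 = 275196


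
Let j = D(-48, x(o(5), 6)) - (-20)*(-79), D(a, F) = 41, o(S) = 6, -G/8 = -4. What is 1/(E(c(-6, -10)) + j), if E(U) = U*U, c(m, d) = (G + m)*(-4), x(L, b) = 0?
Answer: 1/9277 ≈ 0.00010779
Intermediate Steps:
G = 32 (G = -8*(-4) = 32)
c(m, d) = -128 - 4*m (c(m, d) = (32 + m)*(-4) = -128 - 4*m)
E(U) = U²
j = -1539 (j = 41 - (-20)*(-79) = 41 - 1*1580 = 41 - 1580 = -1539)
1/(E(c(-6, -10)) + j) = 1/((-128 - 4*(-6))² - 1539) = 1/((-128 + 24)² - 1539) = 1/((-104)² - 1539) = 1/(10816 - 1539) = 1/9277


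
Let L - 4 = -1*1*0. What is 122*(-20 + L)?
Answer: -1952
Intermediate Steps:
L = 4 (L = 4 - 1*1*0 = 4 - 1*0 = 4 + 0 = 4)
122*(-20 + L) = 122*(-20 + 4) = 122*(-16) = -1952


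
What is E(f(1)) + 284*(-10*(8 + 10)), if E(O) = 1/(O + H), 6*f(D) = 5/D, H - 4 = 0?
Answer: -1482474/29 ≈ -51120.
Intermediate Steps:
H = 4 (H = 4 + 0 = 4)
f(D) = 5/(6*D) (f(D) = (5/D)/6 = 5/(6*D))
E(O) = 1/(4 + O) (E(O) = 1/(O + 4) = 1/(4 + O))
E(f(1)) + 284*(-10*(8 + 10)) = 1/(4 + (⅚)/1) + 284*(-10*(8 + 10)) = 1/(4 + (⅚)*1) + 284*(-10*18) = 1/(4 + ⅚) + 284*(-180) = 1/(29/6) - 51120 = 6/29 - 51120 = -1482474/29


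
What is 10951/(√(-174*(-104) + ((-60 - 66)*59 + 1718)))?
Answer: 10951*√3095/6190 ≈ 98.422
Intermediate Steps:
10951/(√(-174*(-104) + ((-60 - 66)*59 + 1718))) = 10951/(√(18096 + (-126*59 + 1718))) = 10951/(√(18096 + (-7434 + 1718))) = 10951/(√(18096 - 5716)) = 10951/(√12380) = 10951/((2*√3095)) = 10951*(√3095/6190) = 10951*√3095/6190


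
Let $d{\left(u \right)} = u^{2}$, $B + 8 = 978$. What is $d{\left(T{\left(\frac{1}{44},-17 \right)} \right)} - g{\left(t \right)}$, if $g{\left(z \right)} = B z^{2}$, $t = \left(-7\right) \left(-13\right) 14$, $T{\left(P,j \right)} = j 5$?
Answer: $-1574376495$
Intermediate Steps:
$B = 970$ ($B = -8 + 978 = 970$)
$T{\left(P,j \right)} = 5 j$
$t = 1274$ ($t = 91 \cdot 14 = 1274$)
$g{\left(z \right)} = 970 z^{2}$
$d{\left(T{\left(\frac{1}{44},-17 \right)} \right)} - g{\left(t \right)} = \left(5 \left(-17\right)\right)^{2} - 970 \cdot 1274^{2} = \left(-85\right)^{2} - 970 \cdot 1623076 = 7225 - 1574383720 = -1574376495$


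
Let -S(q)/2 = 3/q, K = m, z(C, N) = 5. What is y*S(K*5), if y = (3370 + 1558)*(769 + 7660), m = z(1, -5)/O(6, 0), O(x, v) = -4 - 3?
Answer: 1744600704/25 ≈ 6.9784e+7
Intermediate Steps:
O(x, v) = -7
m = -5/7 (m = 5/(-7) = 5*(-⅐) = -5/7 ≈ -0.71429)
K = -5/7 ≈ -0.71429
S(q) = -6/q
y = 41538112 (y = 4928*8429 = 41538112)
y*S(K*5) = 41538112*(-6/((-5/7*5))) = 41538112*(-6/(-25/7)) = 41538112*(-6*(-7/25)) = 41538112*(42/25) = 1744600704/25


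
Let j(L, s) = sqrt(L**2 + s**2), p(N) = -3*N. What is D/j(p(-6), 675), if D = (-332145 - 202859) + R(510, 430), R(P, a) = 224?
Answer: -59420*sqrt(5629)/5629 ≈ -791.99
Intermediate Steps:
D = -534780 (D = (-332145 - 202859) + 224 = -535004 + 224 = -534780)
D/j(p(-6), 675) = -534780/sqrt((-3*(-6))**2 + 675**2) = -534780/sqrt(18**2 + 455625) = -534780/sqrt(324 + 455625) = -534780*sqrt(5629)/50661 = -59420*sqrt(5629)/5629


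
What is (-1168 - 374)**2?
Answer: 2377764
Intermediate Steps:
(-1168 - 374)**2 = (-1542)**2 = 2377764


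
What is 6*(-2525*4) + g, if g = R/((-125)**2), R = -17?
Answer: -946875017/15625 ≈ -60600.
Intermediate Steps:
g = -17/15625 (g = -17/((-125)**2) = -17/15625 ≈ -0.0010880)
6*(-2525*4) + g = 6*(-2525*4) - 17/15625 = 6*(-10100) - 17/15625 = -60600 - 17/15625 = -946875017/15625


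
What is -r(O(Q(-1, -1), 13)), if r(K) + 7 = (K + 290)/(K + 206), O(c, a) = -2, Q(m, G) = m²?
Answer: 95/17 ≈ 5.5882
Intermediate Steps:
r(K) = -7 + (290 + K)/(206 + K) (r(K) = -7 + (K + 290)/(K + 206) = -7 + (290 + K)/(206 + K))
-r(O(Q(-1, -1), 13)) = -6*(-192 - 1*(-2))/(206 - 2) = -6*(-192 + 2)/204 = -6*(-190)/204 = -1*(-95/17) = 95/17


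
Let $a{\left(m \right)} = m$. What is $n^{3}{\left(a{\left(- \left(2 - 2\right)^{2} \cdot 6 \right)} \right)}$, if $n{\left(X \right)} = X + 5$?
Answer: $125$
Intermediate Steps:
$n{\left(X \right)} = 5 + X$
$n^{3}{\left(a{\left(- \left(2 - 2\right)^{2} \cdot 6 \right)} \right)} = \left(5 + - \left(2 - 2\right)^{2} \cdot 6\right)^{3} = \left(5 + - 0^{2} \cdot 6\right)^{3} = \left(5 + \left(-1\right) 0 \cdot 6\right)^{3} = \left(5 + 0 \cdot 6\right)^{3} = \left(5 + 0\right)^{3} = 5^{3} = 125$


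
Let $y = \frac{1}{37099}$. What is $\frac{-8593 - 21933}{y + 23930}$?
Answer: $- \frac{1132484074}{887779071} \approx -1.2756$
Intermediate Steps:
$y = \frac{1}{37099} \approx 2.6955 \cdot 10^{-5}$
$\frac{-8593 - 21933}{y + 23930} = \frac{-8593 - 21933}{\frac{1}{37099} + 23930} = - \frac{30526}{\frac{887779071}{37099}} = \left(-30526\right) \frac{37099}{887779071} = - \frac{1132484074}{887779071}$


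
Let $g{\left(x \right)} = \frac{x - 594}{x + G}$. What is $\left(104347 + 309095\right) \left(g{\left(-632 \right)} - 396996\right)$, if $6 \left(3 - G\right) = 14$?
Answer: $- \frac{155434914439866}{947} \approx -1.6413 \cdot 10^{11}$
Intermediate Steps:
$G = \frac{2}{3}$ ($G = 3 - \frac{7}{3} = \frac{2}{3} \approx 0.66667$)
$g{\left(x \right)} = \frac{-594 + x}{\frac{2}{3} + x}$ ($g{\left(x \right)} = \frac{x - 594}{x + \frac{2}{3}} = \frac{-594 + x}{\frac{2}{3} + x}$)
$\left(104347 + 309095\right) \left(g{\left(-632 \right)} - 396996\right) = \left(104347 + 309095\right) \left(\frac{3 \left(-594 - 632\right)}{2 + 3 \left(-632\right)} - 396996\right) = 413442 \left(3 \frac{1}{2 - 1896} \left(-1226\right) - 396996\right) = 413442 \left(3 \frac{1}{-1894} \left(-1226\right) - 396996\right) = 413442 \left(3 \left(- \frac{1}{1894}\right) \left(-1226\right) - 396996\right) = 413442 \left(\frac{1839}{947} - 396996\right) = 413442 \left(- \frac{375953373}{947}\right) = - \frac{155434914439866}{947}$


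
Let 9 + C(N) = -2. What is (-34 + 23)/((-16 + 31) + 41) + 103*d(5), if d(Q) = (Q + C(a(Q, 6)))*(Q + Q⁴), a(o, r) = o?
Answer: -21803051/56 ≈ -3.8934e+5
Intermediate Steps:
C(N) = -11 (C(N) = -9 - 2 = -11)
d(Q) = (-11 + Q)*(Q + Q⁴) (d(Q) = (Q - 11)*(Q + Q⁴) = (-11 + Q)*(Q + Q⁴))
(-34 + 23)/((-16 + 31) + 41) + 103*d(5) = (-34 + 23)/((-16 + 31) + 41) + 103*(5*(-11 + 5 + 5⁴ - 11*5³)) = -11/(15 + 41) + 103*(5*(-11 + 5 + 625 - 11*125)) = -11/56 + 103*(5*(-11 + 5 + 625 - 1375)) = -11*1/56 + 103*(5*(-756)) = -11/56 + 103*(-3780) = -11/56 - 389340 = -21803051/56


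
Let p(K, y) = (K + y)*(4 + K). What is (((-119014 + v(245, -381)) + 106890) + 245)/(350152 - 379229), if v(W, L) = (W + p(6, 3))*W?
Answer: -70196/29077 ≈ -2.4141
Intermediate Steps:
p(K, y) = (4 + K)*(K + y)
v(W, L) = W*(90 + W) (v(W, L) = (W + (6**2 + 4*6 + 4*3 + 6*3))*W = (W + (36 + 24 + 12 + 18))*W = (W + 90)*W = (90 + W)*W = W*(90 + W))
(((-119014 + v(245, -381)) + 106890) + 245)/(350152 - 379229) = (((-119014 + 245*(90 + 245)) + 106890) + 245)/(350152 - 379229) = (((-119014 + 245*335) + 106890) + 245)/(-29077) = (((-119014 + 82075) + 106890) + 245)*(-1/29077) = ((-36939 + 106890) + 245)*(-1/29077) = (69951 + 245)*(-1/29077) = 70196*(-1/29077) = -70196/29077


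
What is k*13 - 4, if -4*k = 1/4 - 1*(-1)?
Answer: -129/16 ≈ -8.0625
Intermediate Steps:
k = -5/16 (k = -(1/4 - 1*(-1))/4 = -(¼ + 1)/4 = -¼*5/4 = -5/16 ≈ -0.31250)
k*13 - 4 = -5/16*13 - 4 = -65/16 - 4 = -129/16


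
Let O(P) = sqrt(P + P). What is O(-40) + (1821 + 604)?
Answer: 2425 + 4*I*sqrt(5) ≈ 2425.0 + 8.9443*I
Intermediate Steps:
O(P) = sqrt(2)*sqrt(P) (O(P) = sqrt(2*P) = sqrt(2)*sqrt(P))
O(-40) + (1821 + 604) = sqrt(2)*sqrt(-40) + (1821 + 604) = sqrt(2)*(2*I*sqrt(10)) + 2425 = 4*I*sqrt(5) + 2425 = 2425 + 4*I*sqrt(5)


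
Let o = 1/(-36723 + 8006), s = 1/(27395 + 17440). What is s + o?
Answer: -16118/1287526695 ≈ -1.2519e-5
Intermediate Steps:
s = 1/44835 ≈ 2.2304e-5
o = -1/28717 (o = 1/(-28717) = -1/28717 ≈ -3.4823e-5)
s + o = 1/44835 - 1/28717 = -16118/1287526695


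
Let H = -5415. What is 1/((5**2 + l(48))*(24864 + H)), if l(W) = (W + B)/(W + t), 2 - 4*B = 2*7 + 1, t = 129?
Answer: 236/115909557 ≈ 2.0361e-6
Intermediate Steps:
B = -13/4 (B = 1/2 - (2*7 + 1)/4 = 1/2 - (14 + 1)/4 = 1/2 - 1/4*15 = 1/2 - 15/4 = -13/4 ≈ -3.2500)
l(W) = (-13/4 + W)/(129 + W) (l(W) = (W - 13/4)/(W + 129) = (-13/4 + W)/(129 + W))
1/((5**2 + l(48))*(24864 + H)) = 1/((5**2 + (-13/4 + 48)/(129 + 48))*(24864 - 5415)) = 1/((25 + (179/4)/177)*19449) = 1/((25 + (1/177)*(179/4))*19449) = 1/((25 + 179/708)*19449) = 1/((17879/708)*19449) = 1/(115909557/236) = 236/115909557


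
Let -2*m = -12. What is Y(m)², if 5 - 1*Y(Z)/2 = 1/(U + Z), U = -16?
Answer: 2601/25 ≈ 104.04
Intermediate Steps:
m = 6 (m = -½*(-12) = 6)
Y(Z) = 10 - 2/(-16 + Z)
Y(m)² = (2*(-81 + 5*6)/(-16 + 6))² = (2*(-81 + 30)/(-10))² = (2*(-⅒)*(-51))² = (51/5)² = 2601/25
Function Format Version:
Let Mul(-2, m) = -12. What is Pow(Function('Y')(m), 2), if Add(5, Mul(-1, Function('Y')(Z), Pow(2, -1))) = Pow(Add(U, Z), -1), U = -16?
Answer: Rational(2601, 25) ≈ 104.04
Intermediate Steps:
m = 6 (m = Mul(Rational(-1, 2), -12) = 6)
Function('Y')(Z) = Add(10, Mul(-2, Pow(Add(-16, Z), -1)))
Pow(Function('Y')(m), 2) = Pow(Mul(2, Pow(Add(-16, 6), -1), Add(-81, Mul(5, 6))), 2) = Pow(Mul(2, Pow(-10, -1), Add(-81, 30)), 2) = Pow(Mul(2, Rational(-1, 10), -51), 2) = Pow(Rational(51, 5), 2) = Rational(2601, 25)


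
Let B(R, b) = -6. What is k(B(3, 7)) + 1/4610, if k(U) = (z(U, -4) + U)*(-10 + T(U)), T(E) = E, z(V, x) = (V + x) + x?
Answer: 1475201/4610 ≈ 320.00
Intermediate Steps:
z(V, x) = V + 2*x
k(U) = (-10 + U)*(-8 + 2*U) (k(U) = ((U + 2*(-4)) + U)*(-10 + U) = ((U - 8) + U)*(-10 + U) = ((-8 + U) + U)*(-10 + U) = (-8 + 2*U)*(-10 + U) = (-10 + U)*(-8 + 2*U))
k(B(3, 7)) + 1/4610 = (80 - 28*(-6) + 2*(-6)²) + 1/4610 = (80 + 168 + 2*36) + 1/4610 = (80 + 168 + 72) + 1/4610 = 320 + 1/4610 = 1475201/4610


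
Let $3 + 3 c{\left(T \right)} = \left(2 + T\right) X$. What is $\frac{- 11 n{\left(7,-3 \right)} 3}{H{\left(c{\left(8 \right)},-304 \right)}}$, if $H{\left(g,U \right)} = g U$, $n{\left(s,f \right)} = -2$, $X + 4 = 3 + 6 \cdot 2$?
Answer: $- \frac{99}{16264} \approx -0.0060871$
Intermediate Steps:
$X = 11$ ($X = -4 + \left(3 + 6 \cdot 2\right) = -4 + \left(3 + 12\right) = -4 + 15 = 11$)
$c{\left(T \right)} = \frac{19}{3} + \frac{11 T}{3}$ ($c{\left(T \right)} = -1 + \frac{\left(2 + T\right) 11}{3} = -1 + \frac{22 + 11 T}{3} = -1 + \left(\frac{22}{3} + \frac{11 T}{3}\right) = \frac{19}{3} + \frac{11 T}{3}$)
$H{\left(g,U \right)} = U g$
$\frac{- 11 n{\left(7,-3 \right)} 3}{H{\left(c{\left(8 \right)},-304 \right)}} = \frac{\left(-11\right) \left(-2\right) 3}{\left(-304\right) \left(\frac{19}{3} + \frac{11}{3} \cdot 8\right)} = \frac{22 \cdot 3}{\left(-304\right) \left(\frac{19}{3} + \frac{88}{3}\right)} = \frac{66}{\left(-304\right) \frac{107}{3}} = \frac{66}{- \frac{32528}{3}} = 66 \left(- \frac{3}{32528}\right) = - \frac{99}{16264}$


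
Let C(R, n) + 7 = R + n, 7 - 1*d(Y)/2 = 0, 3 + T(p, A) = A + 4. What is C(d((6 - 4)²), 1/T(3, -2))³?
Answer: 216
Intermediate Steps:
T(p, A) = 1 + A (T(p, A) = -3 + (A + 4) = -3 + (4 + A) = 1 + A)
d(Y) = 14 (d(Y) = 14 - 2*0 = 14 + 0 = 14)
C(R, n) = -7 + R + n (C(R, n) = -7 + (R + n) = -7 + R + n)
C(d((6 - 4)²), 1/T(3, -2))³ = (-7 + 14 + 1/(1 - 2))³ = (-7 + 14 + 1/(-1))³ = (-7 + 14 - 1)³ = 6³ = 216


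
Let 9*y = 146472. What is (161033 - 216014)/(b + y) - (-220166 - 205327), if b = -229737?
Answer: 272480350734/640387 ≈ 4.2549e+5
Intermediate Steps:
y = 48824/3 (y = (⅑)*146472 = 48824/3 ≈ 16275.)
(161033 - 216014)/(b + y) - (-220166 - 205327) = (161033 - 216014)/(-229737 + 48824/3) - (-220166 - 205327) = -54981/(-640387/3) - 1*(-425493) = -54981*(-3/640387) + 425493 = 164943/640387 + 425493 = 272480350734/640387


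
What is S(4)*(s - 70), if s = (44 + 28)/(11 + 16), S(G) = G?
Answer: -808/3 ≈ -269.33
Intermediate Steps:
s = 8/3 (s = 72/27 = 72*(1/27) = 8/3 ≈ 2.6667)
S(4)*(s - 70) = 4*(8/3 - 70) = 4*(-202/3) = -808/3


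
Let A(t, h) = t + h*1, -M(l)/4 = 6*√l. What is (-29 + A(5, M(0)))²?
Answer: 576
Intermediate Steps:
M(l) = -24*√l
A(t, h) = h + t (A(t, h) = t + h = h + t)
(-29 + A(5, M(0)))² = (-29 + (-24*√0 + 5))² = (-29 + (-24*0 + 5))² = (-29 + (0 + 5))² = (-29 + 5)² = (-24)² = 576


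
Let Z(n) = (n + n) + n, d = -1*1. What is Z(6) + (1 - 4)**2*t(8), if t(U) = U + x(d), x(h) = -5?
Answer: 45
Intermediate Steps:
d = -1
t(U) = -5 + U (t(U) = U - 5 = -5 + U)
Z(n) = 3*n (Z(n) = 2*n + n = 3*n)
Z(6) + (1 - 4)**2*t(8) = 3*6 + (1 - 4)**2*(-5 + 8) = 18 + (-3)**2*3 = 18 + 9*3 = 18 + 27 = 45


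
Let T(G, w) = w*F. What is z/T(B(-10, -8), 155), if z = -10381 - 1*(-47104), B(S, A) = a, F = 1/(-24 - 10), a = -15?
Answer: -1248582/155 ≈ -8055.4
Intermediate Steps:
F = -1/34 (F = 1/(-34) = -1/34 ≈ -0.029412)
B(S, A) = -15
T(G, w) = -w/34 (T(G, w) = w*(-1/34) = -w/34)
z = 36723 (z = -10381 + 47104 = 36723)
z/T(B(-10, -8), 155) = 36723/((-1/34*155)) = 36723/(-155/34) = 36723*(-34/155) = -1248582/155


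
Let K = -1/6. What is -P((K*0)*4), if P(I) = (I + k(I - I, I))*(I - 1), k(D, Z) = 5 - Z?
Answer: 5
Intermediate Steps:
K = -1/6 (K = -1*1/6 = -1/6 ≈ -0.16667)
P(I) = -5 + 5*I (P(I) = (I + (5 - I))*(I - 1) = 5*(-1 + I) = -5 + 5*I)
-P((K*0)*4) = -(-5 + 5*(-1/6*0*4)) = -(-5 + 5*(0*4)) = -(-5 + 5*0) = -(-5 + 0) = -1*(-5) = 5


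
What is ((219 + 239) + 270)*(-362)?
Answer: -263536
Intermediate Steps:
((219 + 239) + 270)*(-362) = (458 + 270)*(-362) = 728*(-362) = -263536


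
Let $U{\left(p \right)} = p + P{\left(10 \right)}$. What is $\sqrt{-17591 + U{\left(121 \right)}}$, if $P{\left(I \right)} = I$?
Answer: $6 i \sqrt{485} \approx 132.14 i$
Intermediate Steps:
$U{\left(p \right)} = 10 + p$ ($U{\left(p \right)} = p + 10 = 10 + p$)
$\sqrt{-17591 + U{\left(121 \right)}} = \sqrt{-17591 + \left(10 + 121\right)} = \sqrt{-17591 + 131} = \sqrt{-17460} = 6 i \sqrt{485}$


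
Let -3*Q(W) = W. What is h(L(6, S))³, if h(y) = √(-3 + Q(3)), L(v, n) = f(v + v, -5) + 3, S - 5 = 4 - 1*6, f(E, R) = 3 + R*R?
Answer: -8*I ≈ -8.0*I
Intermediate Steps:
f(E, R) = 3 + R²
Q(W) = -W/3
S = 3 (S = 5 + (4 - 1*6) = 5 + (4 - 6) = 5 - 2 = 3)
L(v, n) = 31 (L(v, n) = (3 + (-5)²) + 3 = (3 + 25) + 3 = 28 + 3 = 31)
h(y) = 2*I (h(y) = √(-3 - ⅓*3) = √(-3 - 1) = √(-4) = 2*I)
h(L(6, S))³ = (2*I)³ = -8*I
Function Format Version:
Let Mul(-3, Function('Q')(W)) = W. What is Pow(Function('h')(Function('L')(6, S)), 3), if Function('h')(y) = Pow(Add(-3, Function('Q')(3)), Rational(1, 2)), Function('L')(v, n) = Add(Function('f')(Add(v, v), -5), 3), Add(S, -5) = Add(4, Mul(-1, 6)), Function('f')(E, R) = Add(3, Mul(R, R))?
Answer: Mul(-8, I) ≈ Mul(-8.0000, I)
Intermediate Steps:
Function('f')(E, R) = Add(3, Pow(R, 2))
Function('Q')(W) = Mul(Rational(-1, 3), W)
S = 3 (S = Add(5, Add(4, Mul(-1, 6))) = Add(5, Add(4, -6)) = Add(5, -2) = 3)
Function('L')(v, n) = 31 (Function('L')(v, n) = Add(Add(3, Pow(-5, 2)), 3) = Add(Add(3, 25), 3) = Add(28, 3) = 31)
Function('h')(y) = Mul(2, I) (Function('h')(y) = Pow(Add(-3, Mul(Rational(-1, 3), 3)), Rational(1, 2)) = Pow(Add(-3, -1), Rational(1, 2)) = Pow(-4, Rational(1, 2)) = Mul(2, I))
Pow(Function('h')(Function('L')(6, S)), 3) = Pow(Mul(2, I), 3) = Mul(-8, I)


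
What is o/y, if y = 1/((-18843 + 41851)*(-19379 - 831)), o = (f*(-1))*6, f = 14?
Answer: 39059301120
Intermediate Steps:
o = -84 (o = (14*(-1))*6 = -14*6 = -84)
y = -1/464991680 (y = 1/(23008*(-20210)) = 1/(-464991680) = -1/464991680 ≈ -2.1506e-9)
o/y = -84/(-1/464991680) = -84*(-464991680) = 39059301120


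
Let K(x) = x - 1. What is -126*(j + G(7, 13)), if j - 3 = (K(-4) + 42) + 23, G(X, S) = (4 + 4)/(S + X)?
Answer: -39942/5 ≈ -7988.4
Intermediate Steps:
K(x) = -1 + x
G(X, S) = 8/(S + X)
j = 63 (j = 3 + (((-1 - 4) + 42) + 23) = 3 + ((-5 + 42) + 23) = 3 + (37 + 23) = 3 + 60 = 63)
-126*(j + G(7, 13)) = -126*(63 + 8/(13 + 7)) = -126*(63 + 8/20) = -126*(63 + 8*(1/20)) = -126*(63 + ⅖) = -126*317/5 = -39942/5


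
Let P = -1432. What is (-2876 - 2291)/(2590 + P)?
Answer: -5167/1158 ≈ -4.4620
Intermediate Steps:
(-2876 - 2291)/(2590 + P) = (-2876 - 2291)/(2590 - 1432) = -5167/1158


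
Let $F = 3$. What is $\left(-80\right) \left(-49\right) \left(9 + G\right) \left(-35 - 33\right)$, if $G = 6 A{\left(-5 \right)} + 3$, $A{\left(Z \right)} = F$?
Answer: $-7996800$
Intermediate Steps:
$A{\left(Z \right)} = 3$
$G = 21$ ($G = 6 \cdot 3 + 3 = 18 + 3 = 21$)
$\left(-80\right) \left(-49\right) \left(9 + G\right) \left(-35 - 33\right) = \left(-80\right) \left(-49\right) \left(9 + 21\right) \left(-35 - 33\right) = 3920 \cdot 30 \left(-68\right) = 3920 \left(-2040\right) = -7996800$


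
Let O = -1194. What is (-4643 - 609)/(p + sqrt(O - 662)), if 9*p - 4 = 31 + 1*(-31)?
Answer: 11817*I/(-I + 18*sqrt(29)) ≈ -1.2575 + 121.9*I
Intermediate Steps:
p = 4/9 (p = 4/9 + (31 + 1*(-31))/9 = 4/9 + (31 - 31)/9 = 4/9 + (1/9)*0 = 4/9 + 0 = 4/9 ≈ 0.44444)
(-4643 - 609)/(p + sqrt(O - 662)) = (-4643 - 609)/(4/9 + sqrt(-1194 - 662)) = -5252/(4/9 + sqrt(-1856)) = -5252/(4/9 + 8*I*sqrt(29))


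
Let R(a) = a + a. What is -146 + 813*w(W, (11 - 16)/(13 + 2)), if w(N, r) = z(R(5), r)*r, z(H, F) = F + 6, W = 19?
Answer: -5045/3 ≈ -1681.7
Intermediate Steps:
R(a) = 2*a
z(H, F) = 6 + F
w(N, r) = r*(6 + r) (w(N, r) = (6 + r)*r = r*(6 + r))
-146 + 813*w(W, (11 - 16)/(13 + 2)) = -146 + 813*(((11 - 16)/(13 + 2))*(6 + (11 - 16)/(13 + 2))) = -146 + 813*((-5/15)*(6 - 5/15)) = -146 + 813*((-5*1/15)*(6 - 5*1/15)) = -146 + 813*(-(6 - 1/3)/3) = -146 + 813*(-1/3*17/3) = -146 + 813*(-17/9) = -146 - 4607/3 = -5045/3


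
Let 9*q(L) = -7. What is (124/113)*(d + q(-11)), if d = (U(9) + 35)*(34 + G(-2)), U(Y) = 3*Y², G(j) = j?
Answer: 9927068/1017 ≈ 9761.1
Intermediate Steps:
q(L) = -7/9 (q(L) = (⅑)*(-7) = -7/9)
d = 8896 (d = (3*9² + 35)*(34 - 2) = (3*81 + 35)*32 = (243 + 35)*32 = 278*32 = 8896)
(124/113)*(d + q(-11)) = (124/113)*(8896 - 7/9) = (124*(1/113))*(80057/9) = (124/113)*(80057/9) = 9927068/1017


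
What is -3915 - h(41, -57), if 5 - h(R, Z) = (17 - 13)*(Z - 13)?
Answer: -4200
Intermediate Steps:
h(R, Z) = 57 - 4*Z (h(R, Z) = 5 - (17 - 13)*(Z - 13) = 5 - 4*(-13 + Z) = 5 - (-52 + 4*Z) = 5 + (52 - 4*Z) = 57 - 4*Z)
-3915 - h(41, -57) = -3915 - (57 - 4*(-57)) = -3915 - (57 + 228) = -3915 - 1*285 = -3915 - 285 = -4200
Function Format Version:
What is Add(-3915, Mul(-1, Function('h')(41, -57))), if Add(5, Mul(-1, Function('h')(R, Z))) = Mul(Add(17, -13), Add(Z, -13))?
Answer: -4200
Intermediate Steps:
Function('h')(R, Z) = Add(57, Mul(-4, Z)) (Function('h')(R, Z) = Add(5, Mul(-1, Mul(Add(17, -13), Add(Z, -13)))) = Add(5, Mul(-1, Mul(4, Add(-13, Z)))) = Add(5, Mul(-1, Add(-52, Mul(4, Z)))) = Add(5, Add(52, Mul(-4, Z))) = Add(57, Mul(-4, Z)))
Add(-3915, Mul(-1, Function('h')(41, -57))) = Add(-3915, Mul(-1, Add(57, Mul(-4, -57)))) = Add(-3915, Mul(-1, Add(57, 228))) = Add(-3915, Mul(-1, 285)) = Add(-3915, -285) = -4200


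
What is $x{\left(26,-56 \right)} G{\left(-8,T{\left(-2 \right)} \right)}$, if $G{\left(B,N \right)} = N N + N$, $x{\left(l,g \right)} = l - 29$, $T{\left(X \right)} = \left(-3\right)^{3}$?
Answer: $-2106$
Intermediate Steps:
$T{\left(X \right)} = -27$
$x{\left(l,g \right)} = -29 + l$
$G{\left(B,N \right)} = N + N^{2}$ ($G{\left(B,N \right)} = N^{2} + N = N + N^{2}$)
$x{\left(26,-56 \right)} G{\left(-8,T{\left(-2 \right)} \right)} = \left(-29 + 26\right) \left(- 27 \left(1 - 27\right)\right) = - 3 \left(\left(-27\right) \left(-26\right)\right) = \left(-3\right) 702 = -2106$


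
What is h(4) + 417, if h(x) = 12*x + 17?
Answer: 482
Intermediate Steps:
h(x) = 17 + 12*x
h(4) + 417 = (17 + 12*4) + 417 = (17 + 48) + 417 = 65 + 417 = 482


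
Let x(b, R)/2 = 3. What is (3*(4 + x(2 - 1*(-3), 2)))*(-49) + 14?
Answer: -1456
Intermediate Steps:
x(b, R) = 6 (x(b, R) = 2*3 = 6)
(3*(4 + x(2 - 1*(-3), 2)))*(-49) + 14 = (3*(4 + 6))*(-49) + 14 = (3*10)*(-49) + 14 = 30*(-49) + 14 = -1470 + 14 = -1456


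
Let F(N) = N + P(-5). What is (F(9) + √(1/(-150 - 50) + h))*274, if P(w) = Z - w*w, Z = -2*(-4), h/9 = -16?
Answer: -2192 + 137*I*√57602/10 ≈ -2192.0 + 3288.1*I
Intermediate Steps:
h = -144 (h = 9*(-16) = -144)
Z = 8
P(w) = 8 - w² (P(w) = 8 - w*w = 8 - w²)
F(N) = -17 + N (F(N) = N + (8 - 1*(-5)²) = N + (8 - 1*25) = N + (8 - 25) = N - 17 = -17 + N)
(F(9) + √(1/(-150 - 50) + h))*274 = ((-17 + 9) + √(1/(-150 - 50) - 144))*274 = (-8 + √(1/(-200) - 144))*274 = (-8 + √(-1/200 - 144))*274 = (-8 + √(-28801/200))*274 = (-8 + I*√57602/20)*274 = -2192 + 137*I*√57602/10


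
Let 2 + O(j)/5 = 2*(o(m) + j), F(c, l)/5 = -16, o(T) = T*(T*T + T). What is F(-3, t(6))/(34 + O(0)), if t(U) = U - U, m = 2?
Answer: -5/9 ≈ -0.55556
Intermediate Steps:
t(U) = 0
o(T) = T*(T + T**2) (o(T) = T*(T**2 + T) = T*(T + T**2))
F(c, l) = -80 (F(c, l) = 5*(-16) = -80)
O(j) = 110 + 10*j (O(j) = -10 + 5*(2*(2**2*(1 + 2) + j)) = -10 + 5*(2*(4*3 + j)) = -10 + 5*(2*(12 + j)) = -10 + 5*(24 + 2*j) = -10 + (120 + 10*j) = 110 + 10*j)
F(-3, t(6))/(34 + O(0)) = -80/(34 + (110 + 10*0)) = -80/(34 + (110 + 0)) = -80/(34 + 110) = -80/144 = (1/144)*(-80) = -5/9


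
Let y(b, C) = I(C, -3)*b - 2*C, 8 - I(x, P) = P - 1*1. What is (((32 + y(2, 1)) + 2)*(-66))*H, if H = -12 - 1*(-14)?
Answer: -7392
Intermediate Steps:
I(x, P) = 9 - P (I(x, P) = 8 - (P - 1*1) = 8 - (P - 1) = 8 - (-1 + P) = 8 + (1 - P) = 9 - P)
y(b, C) = -2*C + 12*b (y(b, C) = (9 - 1*(-3))*b - 2*C = (9 + 3)*b - 2*C = 12*b - 2*C = -2*C + 12*b)
H = 2 (H = -12 + 14 = 2)
(((32 + y(2, 1)) + 2)*(-66))*H = (((32 + (-2*1 + 12*2)) + 2)*(-66))*2 = (((32 + (-2 + 24)) + 2)*(-66))*2 = (((32 + 22) + 2)*(-66))*2 = ((54 + 2)*(-66))*2 = (56*(-66))*2 = -3696*2 = -7392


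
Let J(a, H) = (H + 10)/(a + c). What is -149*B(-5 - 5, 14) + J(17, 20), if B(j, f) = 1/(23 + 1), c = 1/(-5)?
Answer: -743/168 ≈ -4.4226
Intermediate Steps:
c = -⅕ ≈ -0.20000
B(j, f) = 1/24
J(a, H) = (10 + H)/(-⅕ + a) (J(a, H) = (H + 10)/(a - ⅕) = (10 + H)/(-⅕ + a))
-149*B(-5 - 5, 14) + J(17, 20) = -149*1/24 + 5*(10 + 20)/(-1 + 5*17) = -149/24 + 5*30/(-1 + 85) = -149/24 + 5*30/84 = -149/24 + 5*(1/84)*30 = -149/24 + 25/14 = -743/168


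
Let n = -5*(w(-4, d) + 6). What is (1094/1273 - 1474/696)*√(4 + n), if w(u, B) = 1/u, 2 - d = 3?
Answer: -557489*I*√11/295336 ≈ -6.2606*I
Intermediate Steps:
d = -1 (d = 2 - 1*3 = 2 - 3 = -1)
n = -115/4 (n = -5*(1/(-4) + 6) = -5*(-¼ + 6) = -5*23/4 = -115/4 ≈ -28.750)
(1094/1273 - 1474/696)*√(4 + n) = (1094/1273 - 1474/696)*√(4 - 115/4) = (1094*(1/1273) - 1474*1/696)*√(-99/4) = (1094/1273 - 737/348)*(3*I*√11/2) = -557489*I*√11/295336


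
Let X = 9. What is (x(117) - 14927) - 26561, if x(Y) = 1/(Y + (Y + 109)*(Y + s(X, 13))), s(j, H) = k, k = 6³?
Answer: -3127157999/75375 ≈ -41488.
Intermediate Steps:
k = 216
s(j, H) = 216
x(Y) = 1/(Y + (109 + Y)*(216 + Y)) (x(Y) = 1/(Y + (Y + 109)*(Y + 216)) = 1/(Y + (109 + Y)*(216 + Y)))
(x(117) - 14927) - 26561 = (1/(23544 + 117² + 326*117) - 14927) - 26561 = (1/(23544 + 13689 + 38142) - 14927) - 26561 = (1/75375 - 14927) - 26561 = -1125122624/75375 - 26561 = -3127157999/75375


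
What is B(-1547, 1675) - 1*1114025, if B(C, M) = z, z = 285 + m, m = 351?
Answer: -1113389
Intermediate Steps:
z = 636 (z = 285 + 351 = 636)
B(C, M) = 636
B(-1547, 1675) - 1*1114025 = 636 - 1*1114025 = 636 - 1114025 = -1113389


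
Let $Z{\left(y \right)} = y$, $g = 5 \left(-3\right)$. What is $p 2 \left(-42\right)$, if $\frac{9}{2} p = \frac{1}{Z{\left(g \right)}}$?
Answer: $\frac{56}{45} \approx 1.2444$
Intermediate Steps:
$g = -15$
$p = - \frac{2}{135}$ ($p = \frac{2}{9 \left(-15\right)} = \frac{2}{9} \left(- \frac{1}{15}\right) = - \frac{2}{135} \approx -0.014815$)
$p 2 \left(-42\right) = \left(- \frac{2}{135}\right) 2 \left(-42\right) = \left(- \frac{4}{135}\right) \left(-42\right) = \frac{56}{45}$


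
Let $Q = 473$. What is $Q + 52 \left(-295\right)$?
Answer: $-14867$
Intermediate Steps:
$Q + 52 \left(-295\right) = 473 + 52 \left(-295\right) = 473 - 15340 = -14867$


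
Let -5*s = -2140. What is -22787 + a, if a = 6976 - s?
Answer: -16239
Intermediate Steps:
s = 428 (s = -1/5*(-2140) = 428)
a = 6548 (a = 6976 - 1*428 = 6976 - 428 = 6548)
-22787 + a = -22787 + 6548 = -16239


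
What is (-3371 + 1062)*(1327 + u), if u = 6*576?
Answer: -11043947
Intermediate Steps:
u = 3456
(-3371 + 1062)*(1327 + u) = (-3371 + 1062)*(1327 + 3456) = -2309*4783 = -11043947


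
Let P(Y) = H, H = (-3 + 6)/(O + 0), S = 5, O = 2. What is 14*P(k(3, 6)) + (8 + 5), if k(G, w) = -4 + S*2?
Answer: 34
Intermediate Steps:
H = 3/2 (H = (-3 + 6)/(2 + 0) = 3/2 ≈ 1.5000)
k(G, w) = 6 (k(G, w) = -4 + 5*2 = -4 + 10 = 6)
P(Y) = 3/2
14*P(k(3, 6)) + (8 + 5) = 14*(3/2) + (8 + 5) = 21 + 13 = 34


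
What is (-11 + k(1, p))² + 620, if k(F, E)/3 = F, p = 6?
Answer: 684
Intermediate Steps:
k(F, E) = 3*F
(-11 + k(1, p))² + 620 = (-11 + 3*1)² + 620 = (-11 + 3)² + 620 = (-8)² + 620 = 64 + 620 = 684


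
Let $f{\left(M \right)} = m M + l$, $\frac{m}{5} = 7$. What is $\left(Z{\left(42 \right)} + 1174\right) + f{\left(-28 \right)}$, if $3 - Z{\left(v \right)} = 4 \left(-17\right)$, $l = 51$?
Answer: $316$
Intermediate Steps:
$m = 35$ ($m = 5 \cdot 7 = 35$)
$f{\left(M \right)} = 51 + 35 M$ ($f{\left(M \right)} = 35 M + 51 = 51 + 35 M$)
$Z{\left(v \right)} = 71$ ($Z{\left(v \right)} = 3 - 4 \left(-17\right) = 3 - -68 = 3 + 68 = 71$)
$\left(Z{\left(42 \right)} + 1174\right) + f{\left(-28 \right)} = \left(71 + 1174\right) + \left(51 + 35 \left(-28\right)\right) = 1245 + \left(51 - 980\right) = 1245 - 929 = 316$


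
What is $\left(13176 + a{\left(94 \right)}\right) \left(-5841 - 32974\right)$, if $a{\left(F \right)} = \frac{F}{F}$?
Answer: $-511465255$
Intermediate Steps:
$a{\left(F \right)} = 1$
$\left(13176 + a{\left(94 \right)}\right) \left(-5841 - 32974\right) = \left(13176 + 1\right) \left(-5841 - 32974\right) = 13177 \left(-38815\right) = -511465255$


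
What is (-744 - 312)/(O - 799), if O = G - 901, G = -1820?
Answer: 3/10 ≈ 0.30000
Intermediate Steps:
O = -2721 (O = -1820 - 901 = -2721)
(-744 - 312)/(O - 799) = (-744 - 312)/(-2721 - 799) = -1056/(-3520) = -1056*(-1/3520) = 3/10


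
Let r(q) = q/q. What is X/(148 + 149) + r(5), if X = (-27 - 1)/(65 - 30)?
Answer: 1481/1485 ≈ 0.99731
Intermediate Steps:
r(q) = 1
X = -⅘ (X = -28/35 = -28*1/35 = -⅘ ≈ -0.80000)
X/(148 + 149) + r(5) = -⅘/(148 + 149) + 1 = -⅘/297 + 1 = (1/297)*(-⅘) + 1 = -4/1485 + 1 = 1481/1485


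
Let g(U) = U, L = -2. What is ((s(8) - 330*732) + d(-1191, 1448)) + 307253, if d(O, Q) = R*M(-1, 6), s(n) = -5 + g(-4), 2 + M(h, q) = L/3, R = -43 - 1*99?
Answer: 198188/3 ≈ 66063.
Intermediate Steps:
R = -142 (R = -43 - 99 = -142)
M(h, q) = -8/3 (M(h, q) = -2 - 2/3 = -2 - 2*⅓ = -2 - ⅔ = -8/3)
s(n) = -9 (s(n) = -5 - 4 = -9)
d(O, Q) = 1136/3 (d(O, Q) = -142*(-8/3) = 1136/3)
((s(8) - 330*732) + d(-1191, 1448)) + 307253 = ((-9 - 330*732) + 1136/3) + 307253 = ((-9 - 241560) + 1136/3) + 307253 = (-241569 + 1136/3) + 307253 = -723571/3 + 307253 = 198188/3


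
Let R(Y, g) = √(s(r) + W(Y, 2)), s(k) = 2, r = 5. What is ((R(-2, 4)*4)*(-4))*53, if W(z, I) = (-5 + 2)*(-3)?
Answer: -848*√11 ≈ -2812.5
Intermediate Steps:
W(z, I) = 9 (W(z, I) = -3*(-3) = 9)
R(Y, g) = √11 (R(Y, g) = √(2 + 9) = √11)
((R(-2, 4)*4)*(-4))*53 = ((√11*4)*(-4))*53 = ((4*√11)*(-4))*53 = -16*√11*53 = -848*√11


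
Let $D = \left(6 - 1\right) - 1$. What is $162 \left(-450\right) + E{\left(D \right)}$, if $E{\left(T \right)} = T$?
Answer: $-72896$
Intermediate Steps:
$D = 4$ ($D = 5 - 1 = 4$)
$162 \left(-450\right) + E{\left(D \right)} = 162 \left(-450\right) + 4 = -72900 + 4 = -72896$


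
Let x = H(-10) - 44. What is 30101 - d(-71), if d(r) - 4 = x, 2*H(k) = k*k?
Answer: 30091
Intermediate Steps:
H(k) = k**2/2 (H(k) = (k*k)/2 = k**2/2)
x = 6 (x = (1/2)*(-10)**2 - 44 = (1/2)*100 - 44 = 50 - 44 = 6)
d(r) = 10 (d(r) = 4 + 6 = 10)
30101 - d(-71) = 30101 - 1*10 = 30101 - 10 = 30091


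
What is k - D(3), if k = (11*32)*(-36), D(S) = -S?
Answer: -12669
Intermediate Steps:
k = -12672 (k = 352*(-36) = -12672)
k - D(3) = -12672 - (-1)*3 = -12672 - 1*(-3) = -12672 + 3 = -12669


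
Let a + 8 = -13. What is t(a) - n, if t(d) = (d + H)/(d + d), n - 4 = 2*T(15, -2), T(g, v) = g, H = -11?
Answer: -698/21 ≈ -33.238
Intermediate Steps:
a = -21 (a = -8 - 13 = -21)
n = 34 (n = 4 + 2*15 = 4 + 30 = 34)
t(d) = (-11 + d)/(2*d) (t(d) = (d - 11)/(d + d) = (-11 + d)/((2*d)) = (-11 + d)*(1/(2*d)) = (-11 + d)/(2*d))
t(a) - n = (1/2)*(-11 - 21)/(-21) - 1*34 = (1/2)*(-1/21)*(-32) - 34 = 16/21 - 34 = -698/21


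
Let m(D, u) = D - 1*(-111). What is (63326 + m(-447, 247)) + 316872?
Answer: 379862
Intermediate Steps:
m(D, u) = 111 + D (m(D, u) = D + 111 = 111 + D)
(63326 + m(-447, 247)) + 316872 = (63326 + (111 - 447)) + 316872 = (63326 - 336) + 316872 = 62990 + 316872 = 379862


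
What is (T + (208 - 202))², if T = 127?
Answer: 17689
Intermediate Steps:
(T + (208 - 202))² = (127 + (208 - 202))² = (127 + 6)² = 133² = 17689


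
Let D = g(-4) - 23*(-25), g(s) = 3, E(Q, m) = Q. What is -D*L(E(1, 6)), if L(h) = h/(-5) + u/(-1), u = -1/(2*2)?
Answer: -289/10 ≈ -28.900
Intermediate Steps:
u = -1/4 ≈ -0.25000
L(h) = 1/4 - h/5 (L(h) = h/(-5) - 1/4/(-1) = h*(-1/5) - 1/4*(-1) = -h/5 + 1/4 = 1/4 - h/5)
D = 578 (D = 3 - 23*(-25) = 3 + 575 = 578)
-D*L(E(1, 6)) = -578*(1/4 - 1/5*1) = -578*(1/4 - 1/5) = -578/20 = -1*289/10 = -289/10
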